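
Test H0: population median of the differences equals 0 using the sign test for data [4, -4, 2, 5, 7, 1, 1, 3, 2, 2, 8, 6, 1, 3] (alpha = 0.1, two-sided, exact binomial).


Step 1: Discard zero differences. Original n = 14; n_eff = number of nonzero differences = 14.
Nonzero differences (with sign): +4, -4, +2, +5, +7, +1, +1, +3, +2, +2, +8, +6, +1, +3
Step 2: Count signs: positive = 13, negative = 1.
Step 3: Under H0: P(positive) = 0.5, so the number of positives S ~ Bin(14, 0.5).
Step 4: Two-sided exact p-value = sum of Bin(14,0.5) probabilities at or below the observed probability = 0.001831.
Step 5: alpha = 0.1. reject H0.

n_eff = 14, pos = 13, neg = 1, p = 0.001831, reject H0.


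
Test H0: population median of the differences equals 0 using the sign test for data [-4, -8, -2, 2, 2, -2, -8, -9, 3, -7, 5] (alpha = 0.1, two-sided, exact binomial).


Step 1: Discard zero differences. Original n = 11; n_eff = number of nonzero differences = 11.
Nonzero differences (with sign): -4, -8, -2, +2, +2, -2, -8, -9, +3, -7, +5
Step 2: Count signs: positive = 4, negative = 7.
Step 3: Under H0: P(positive) = 0.5, so the number of positives S ~ Bin(11, 0.5).
Step 4: Two-sided exact p-value = sum of Bin(11,0.5) probabilities at or below the observed probability = 0.548828.
Step 5: alpha = 0.1. fail to reject H0.

n_eff = 11, pos = 4, neg = 7, p = 0.548828, fail to reject H0.


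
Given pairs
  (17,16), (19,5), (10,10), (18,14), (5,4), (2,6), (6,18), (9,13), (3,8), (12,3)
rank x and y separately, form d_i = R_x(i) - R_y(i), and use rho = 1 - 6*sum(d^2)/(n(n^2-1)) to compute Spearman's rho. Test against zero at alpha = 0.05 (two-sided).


Step 1: Rank x and y separately (midranks; no ties here).
rank(x): 17->8, 19->10, 10->6, 18->9, 5->3, 2->1, 6->4, 9->5, 3->2, 12->7
rank(y): 16->9, 5->3, 10->6, 14->8, 4->2, 6->4, 18->10, 13->7, 8->5, 3->1
Step 2: d_i = R_x(i) - R_y(i); compute d_i^2.
  (8-9)^2=1, (10-3)^2=49, (6-6)^2=0, (9-8)^2=1, (3-2)^2=1, (1-4)^2=9, (4-10)^2=36, (5-7)^2=4, (2-5)^2=9, (7-1)^2=36
sum(d^2) = 146.
Step 3: rho = 1 - 6*146 / (10*(10^2 - 1)) = 1 - 876/990 = 0.115152.
Step 4: Under H0, t = rho * sqrt((n-2)/(1-rho^2)) = 0.3279 ~ t(8).
Step 5: Two-sided p-value from the t-distribution with 8 df = 0.751420.
Step 6: alpha = 0.05. fail to reject H0.

rho = 0.1152, p = 0.751420, fail to reject H0 at alpha = 0.05.


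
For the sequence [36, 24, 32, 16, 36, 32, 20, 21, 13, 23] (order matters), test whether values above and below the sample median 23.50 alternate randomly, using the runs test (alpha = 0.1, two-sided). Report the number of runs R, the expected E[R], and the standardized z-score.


Step 1: Compute median = 23.50; label A = above, B = below.
Labels in order: AAABAABBBB  (n_A = 5, n_B = 5)
Step 2: Count runs R = 4.
Step 3: Under H0 (random ordering), E[R] = 2*n_A*n_B/(n_A+n_B) + 1 = 2*5*5/10 + 1 = 6.0000.
        Var[R] = 2*n_A*n_B*(2*n_A*n_B - n_A - n_B) / ((n_A+n_B)^2 * (n_A+n_B-1)) = 2000/900 = 2.2222.
        SD[R] = 1.4907.
Step 4: Continuity-corrected z = (R + 0.5 - E[R]) / SD[R] = (4 + 0.5 - 6.0000) / 1.4907 = -1.0062.
Step 5: Two-sided p-value via normal approximation = 2*(1 - Phi(|z|)) = 0.314305.
Step 6: alpha = 0.1. fail to reject H0.

R = 4, z = -1.0062, p = 0.314305, fail to reject H0.


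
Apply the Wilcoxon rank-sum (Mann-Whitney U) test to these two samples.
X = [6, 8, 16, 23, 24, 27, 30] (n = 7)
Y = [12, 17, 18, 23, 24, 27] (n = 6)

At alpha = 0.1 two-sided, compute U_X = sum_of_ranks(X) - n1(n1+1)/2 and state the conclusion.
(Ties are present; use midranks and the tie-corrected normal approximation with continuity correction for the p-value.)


Step 1: Combine and sort all 13 observations; assign midranks.
sorted (value, group): (6,X), (8,X), (12,Y), (16,X), (17,Y), (18,Y), (23,X), (23,Y), (24,X), (24,Y), (27,X), (27,Y), (30,X)
ranks: 6->1, 8->2, 12->3, 16->4, 17->5, 18->6, 23->7.5, 23->7.5, 24->9.5, 24->9.5, 27->11.5, 27->11.5, 30->13
Step 2: Rank sum for X: R1 = 1 + 2 + 4 + 7.5 + 9.5 + 11.5 + 13 = 48.5.
Step 3: U_X = R1 - n1(n1+1)/2 = 48.5 - 7*8/2 = 48.5 - 28 = 20.5.
       U_Y = n1*n2 - U_X = 42 - 20.5 = 21.5.
Step 4: Ties are present, so use the tie-corrected normal approximation (with continuity correction) for the p-value.
Step 5: p-value = 1.000000; compare to alpha = 0.1. fail to reject H0.

U_X = 20.5, p = 1.000000, fail to reject H0 at alpha = 0.1.


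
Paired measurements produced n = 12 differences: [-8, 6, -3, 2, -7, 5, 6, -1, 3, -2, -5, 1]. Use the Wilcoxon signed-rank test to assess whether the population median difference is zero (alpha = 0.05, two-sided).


Step 1: Drop any zero differences (none here) and take |d_i|.
|d| = [8, 6, 3, 2, 7, 5, 6, 1, 3, 2, 5, 1]
Step 2: Midrank |d_i| (ties get averaged ranks).
ranks: |8|->12, |6|->9.5, |3|->5.5, |2|->3.5, |7|->11, |5|->7.5, |6|->9.5, |1|->1.5, |3|->5.5, |2|->3.5, |5|->7.5, |1|->1.5
Step 3: Attach original signs; sum ranks with positive sign and with negative sign.
W+ = 9.5 + 3.5 + 7.5 + 9.5 + 5.5 + 1.5 = 37
W- = 12 + 5.5 + 11 + 1.5 + 3.5 + 7.5 = 41
(Check: W+ + W- = 78 should equal n(n+1)/2 = 78.)
Step 4: Test statistic W = min(W+, W-) = 37.
Step 5: Ties in |d|, so use the tie-corrected normal approximation.
        E[W] = n(n+1)/4 = 12*13/4 = 39.
        Tie groups: |d|=1 (t=2), |d|=2 (t=2), |d|=3 (t=2), |d|=5 (t=2), |d|=6 (t=2); sum(t^3 - t) = 30.
        Var[W] = n(n+1)(2n+1)/24 - sum(t^3-t)/48 = 3900/24 - 30/48 = 161.875.
        z = (W - E[W]) / sqrt(Var[W]) = (37 - 39) / 12.7230 = -0.1572.
        Two-sided p = 2*Phi(z) = 0.875091.
Step 6: alpha = 0.05. fail to reject H0.

W+ = 37, W- = 41, W = min = 37, p = 0.875091, fail to reject H0.


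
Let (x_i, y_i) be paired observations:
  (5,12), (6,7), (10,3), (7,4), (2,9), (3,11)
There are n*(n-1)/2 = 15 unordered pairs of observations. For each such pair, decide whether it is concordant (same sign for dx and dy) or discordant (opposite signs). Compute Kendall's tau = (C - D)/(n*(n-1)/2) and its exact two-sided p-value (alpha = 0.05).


Step 1: Enumerate the 15 unordered pairs (i,j) with i<j and classify each by sign(x_j-x_i) * sign(y_j-y_i).
  (1,2):dx=+1,dy=-5->D; (1,3):dx=+5,dy=-9->D; (1,4):dx=+2,dy=-8->D; (1,5):dx=-3,dy=-3->C
  (1,6):dx=-2,dy=-1->C; (2,3):dx=+4,dy=-4->D; (2,4):dx=+1,dy=-3->D; (2,5):dx=-4,dy=+2->D
  (2,6):dx=-3,dy=+4->D; (3,4):dx=-3,dy=+1->D; (3,5):dx=-8,dy=+6->D; (3,6):dx=-7,dy=+8->D
  (4,5):dx=-5,dy=+5->D; (4,6):dx=-4,dy=+7->D; (5,6):dx=+1,dy=+2->C
Step 2: C = 3, D = 12, total pairs = 15.
Step 3: tau = (C - D)/(n(n-1)/2) = (3 - 12)/15 = -0.600000.
Step 4: Exact two-sided p-value (enumerate n! = 720 permutations of y under H0): p = 0.136111.
Step 5: alpha = 0.05. fail to reject H0.

tau_b = -0.6000 (C=3, D=12), p = 0.136111, fail to reject H0.


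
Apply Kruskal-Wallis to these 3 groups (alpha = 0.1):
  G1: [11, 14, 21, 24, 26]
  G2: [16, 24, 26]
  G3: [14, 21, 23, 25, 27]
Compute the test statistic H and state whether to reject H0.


Step 1: Combine all N = 13 observations and assign midranks.
sorted (value, group, rank): (11,G1,1), (14,G1,2.5), (14,G3,2.5), (16,G2,4), (21,G1,5.5), (21,G3,5.5), (23,G3,7), (24,G1,8.5), (24,G2,8.5), (25,G3,10), (26,G1,11.5), (26,G2,11.5), (27,G3,13)
Step 2: Sum ranks within each group.
R_1 = 29 (n_1 = 5)
R_2 = 24 (n_2 = 3)
R_3 = 38 (n_3 = 5)
Step 3: H = 12/(N(N+1)) * sum(R_i^2/n_i) - 3(N+1)
     = 12/(13*14) * (29^2/5 + 24^2/3 + 38^2/5) - 3*14
     = 0.065934 * 649 - 42
     = 0.791209.
Step 4: Ties present; correction factor C = 1 - 24/(13^3 - 13) = 0.989011. Corrected H = 0.791209 / 0.989011 = 0.800000.
Step 5: Under H0, H ~ chi^2(2); p-value = 0.670320.
Step 6: alpha = 0.1. fail to reject H0.

H = 0.8000, df = 2, p = 0.670320, fail to reject H0.


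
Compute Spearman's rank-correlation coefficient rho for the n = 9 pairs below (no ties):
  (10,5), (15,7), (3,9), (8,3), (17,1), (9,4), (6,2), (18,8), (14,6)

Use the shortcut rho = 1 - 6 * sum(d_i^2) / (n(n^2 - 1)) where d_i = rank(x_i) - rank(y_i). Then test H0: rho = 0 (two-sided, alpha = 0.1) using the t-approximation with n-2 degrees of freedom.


Step 1: Rank x and y separately (midranks; no ties here).
rank(x): 10->5, 15->7, 3->1, 8->3, 17->8, 9->4, 6->2, 18->9, 14->6
rank(y): 5->5, 7->7, 9->9, 3->3, 1->1, 4->4, 2->2, 8->8, 6->6
Step 2: d_i = R_x(i) - R_y(i); compute d_i^2.
  (5-5)^2=0, (7-7)^2=0, (1-9)^2=64, (3-3)^2=0, (8-1)^2=49, (4-4)^2=0, (2-2)^2=0, (9-8)^2=1, (6-6)^2=0
sum(d^2) = 114.
Step 3: rho = 1 - 6*114 / (9*(9^2 - 1)) = 1 - 684/720 = 0.050000.
Step 4: Under H0, t = rho * sqrt((n-2)/(1-rho^2)) = 0.1325 ~ t(7).
Step 5: Two-sided p-value from the t-distribution with 7 df = 0.898353.
Step 6: alpha = 0.1. fail to reject H0.

rho = 0.0500, p = 0.898353, fail to reject H0 at alpha = 0.1.


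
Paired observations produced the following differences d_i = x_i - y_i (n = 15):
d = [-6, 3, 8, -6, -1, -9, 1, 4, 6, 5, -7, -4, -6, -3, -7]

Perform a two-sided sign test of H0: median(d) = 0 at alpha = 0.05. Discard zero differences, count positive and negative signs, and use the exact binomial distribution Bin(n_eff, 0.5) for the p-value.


Step 1: Discard zero differences. Original n = 15; n_eff = number of nonzero differences = 15.
Nonzero differences (with sign): -6, +3, +8, -6, -1, -9, +1, +4, +6, +5, -7, -4, -6, -3, -7
Step 2: Count signs: positive = 6, negative = 9.
Step 3: Under H0: P(positive) = 0.5, so the number of positives S ~ Bin(15, 0.5).
Step 4: Two-sided exact p-value = sum of Bin(15,0.5) probabilities at or below the observed probability = 0.607239.
Step 5: alpha = 0.05. fail to reject H0.

n_eff = 15, pos = 6, neg = 9, p = 0.607239, fail to reject H0.


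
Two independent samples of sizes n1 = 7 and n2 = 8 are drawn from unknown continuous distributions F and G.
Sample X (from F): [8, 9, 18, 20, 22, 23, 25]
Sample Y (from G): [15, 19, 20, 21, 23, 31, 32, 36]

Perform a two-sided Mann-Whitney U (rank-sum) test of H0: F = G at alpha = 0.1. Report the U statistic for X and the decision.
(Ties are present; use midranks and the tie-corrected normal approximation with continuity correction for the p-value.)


Step 1: Combine and sort all 15 observations; assign midranks.
sorted (value, group): (8,X), (9,X), (15,Y), (18,X), (19,Y), (20,X), (20,Y), (21,Y), (22,X), (23,X), (23,Y), (25,X), (31,Y), (32,Y), (36,Y)
ranks: 8->1, 9->2, 15->3, 18->4, 19->5, 20->6.5, 20->6.5, 21->8, 22->9, 23->10.5, 23->10.5, 25->12, 31->13, 32->14, 36->15
Step 2: Rank sum for X: R1 = 1 + 2 + 4 + 6.5 + 9 + 10.5 + 12 = 45.
Step 3: U_X = R1 - n1(n1+1)/2 = 45 - 7*8/2 = 45 - 28 = 17.
       U_Y = n1*n2 - U_X = 56 - 17 = 39.
Step 4: Ties are present, so use the tie-corrected normal approximation (with continuity correction) for the p-value.
Step 5: p-value = 0.223485; compare to alpha = 0.1. fail to reject H0.

U_X = 17, p = 0.223485, fail to reject H0 at alpha = 0.1.


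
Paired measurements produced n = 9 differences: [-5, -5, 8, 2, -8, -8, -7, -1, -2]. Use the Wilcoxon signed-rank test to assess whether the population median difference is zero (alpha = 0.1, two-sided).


Step 1: Drop any zero differences (none here) and take |d_i|.
|d| = [5, 5, 8, 2, 8, 8, 7, 1, 2]
Step 2: Midrank |d_i| (ties get averaged ranks).
ranks: |5|->4.5, |5|->4.5, |8|->8, |2|->2.5, |8|->8, |8|->8, |7|->6, |1|->1, |2|->2.5
Step 3: Attach original signs; sum ranks with positive sign and with negative sign.
W+ = 8 + 2.5 = 10.5
W- = 4.5 + 4.5 + 8 + 8 + 6 + 1 + 2.5 = 34.5
(Check: W+ + W- = 45 should equal n(n+1)/2 = 45.)
Step 4: Test statistic W = min(W+, W-) = 10.5.
Step 5: Ties in |d|, so use the tie-corrected normal approximation.
        E[W] = n(n+1)/4 = 9*10/4 = 22.5.
        Tie groups: |d|=2 (t=2), |d|=5 (t=2), |d|=8 (t=3); sum(t^3 - t) = 36.
        Var[W] = n(n+1)(2n+1)/24 - sum(t^3-t)/48 = 1710/24 - 36/48 = 70.5.
        z = (W - E[W]) / sqrt(Var[W]) = (10.5 - 22.5) / 8.3964 = -1.4292.
        Two-sided p = 2*Phi(z) = 0.152953.
Step 6: alpha = 0.1. fail to reject H0.

W+ = 10.5, W- = 34.5, W = min = 10.5, p = 0.152953, fail to reject H0.


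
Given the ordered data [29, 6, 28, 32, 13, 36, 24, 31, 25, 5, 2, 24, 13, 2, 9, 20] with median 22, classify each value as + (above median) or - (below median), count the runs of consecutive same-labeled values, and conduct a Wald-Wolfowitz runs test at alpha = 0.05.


Step 1: Compute median = 22; label A = above, B = below.
Labels in order: ABAABAAAABBABBBB  (n_A = 8, n_B = 8)
Step 2: Count runs R = 8.
Step 3: Under H0 (random ordering), E[R] = 2*n_A*n_B/(n_A+n_B) + 1 = 2*8*8/16 + 1 = 9.0000.
        Var[R] = 2*n_A*n_B*(2*n_A*n_B - n_A - n_B) / ((n_A+n_B)^2 * (n_A+n_B-1)) = 14336/3840 = 3.7333.
        SD[R] = 1.9322.
Step 4: Continuity-corrected z = (R + 0.5 - E[R]) / SD[R] = (8 + 0.5 - 9.0000) / 1.9322 = -0.2588.
Step 5: Two-sided p-value via normal approximation = 2*(1 - Phi(|z|)) = 0.795809.
Step 6: alpha = 0.05. fail to reject H0.

R = 8, z = -0.2588, p = 0.795809, fail to reject H0.


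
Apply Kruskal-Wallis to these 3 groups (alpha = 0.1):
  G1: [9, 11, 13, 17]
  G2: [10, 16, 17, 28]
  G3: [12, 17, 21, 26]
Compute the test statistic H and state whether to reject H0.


Step 1: Combine all N = 12 observations and assign midranks.
sorted (value, group, rank): (9,G1,1), (10,G2,2), (11,G1,3), (12,G3,4), (13,G1,5), (16,G2,6), (17,G1,8), (17,G2,8), (17,G3,8), (21,G3,10), (26,G3,11), (28,G2,12)
Step 2: Sum ranks within each group.
R_1 = 17 (n_1 = 4)
R_2 = 28 (n_2 = 4)
R_3 = 33 (n_3 = 4)
Step 3: H = 12/(N(N+1)) * sum(R_i^2/n_i) - 3(N+1)
     = 12/(12*13) * (17^2/4 + 28^2/4 + 33^2/4) - 3*13
     = 0.076923 * 540.5 - 39
     = 2.576923.
Step 4: Ties present; correction factor C = 1 - 24/(12^3 - 12) = 0.986014. Corrected H = 2.576923 / 0.986014 = 2.613475.
Step 5: Under H0, H ~ chi^2(2); p-value = 0.270702.
Step 6: alpha = 0.1. fail to reject H0.

H = 2.6135, df = 2, p = 0.270702, fail to reject H0.


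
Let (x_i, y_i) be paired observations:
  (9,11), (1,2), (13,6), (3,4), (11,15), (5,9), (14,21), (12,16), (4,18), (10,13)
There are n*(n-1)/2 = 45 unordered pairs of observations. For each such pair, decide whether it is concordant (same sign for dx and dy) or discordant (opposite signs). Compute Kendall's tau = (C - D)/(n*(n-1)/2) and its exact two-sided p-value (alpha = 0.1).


Step 1: Enumerate the 45 unordered pairs (i,j) with i<j and classify each by sign(x_j-x_i) * sign(y_j-y_i).
  (1,2):dx=-8,dy=-9->C; (1,3):dx=+4,dy=-5->D; (1,4):dx=-6,dy=-7->C; (1,5):dx=+2,dy=+4->C
  (1,6):dx=-4,dy=-2->C; (1,7):dx=+5,dy=+10->C; (1,8):dx=+3,dy=+5->C; (1,9):dx=-5,dy=+7->D
  (1,10):dx=+1,dy=+2->C; (2,3):dx=+12,dy=+4->C; (2,4):dx=+2,dy=+2->C; (2,5):dx=+10,dy=+13->C
  (2,6):dx=+4,dy=+7->C; (2,7):dx=+13,dy=+19->C; (2,8):dx=+11,dy=+14->C; (2,9):dx=+3,dy=+16->C
  (2,10):dx=+9,dy=+11->C; (3,4):dx=-10,dy=-2->C; (3,5):dx=-2,dy=+9->D; (3,6):dx=-8,dy=+3->D
  (3,7):dx=+1,dy=+15->C; (3,8):dx=-1,dy=+10->D; (3,9):dx=-9,dy=+12->D; (3,10):dx=-3,dy=+7->D
  (4,5):dx=+8,dy=+11->C; (4,6):dx=+2,dy=+5->C; (4,7):dx=+11,dy=+17->C; (4,8):dx=+9,dy=+12->C
  (4,9):dx=+1,dy=+14->C; (4,10):dx=+7,dy=+9->C; (5,6):dx=-6,dy=-6->C; (5,7):dx=+3,dy=+6->C
  (5,8):dx=+1,dy=+1->C; (5,9):dx=-7,dy=+3->D; (5,10):dx=-1,dy=-2->C; (6,7):dx=+9,dy=+12->C
  (6,8):dx=+7,dy=+7->C; (6,9):dx=-1,dy=+9->D; (6,10):dx=+5,dy=+4->C; (7,8):dx=-2,dy=-5->C
  (7,9):dx=-10,dy=-3->C; (7,10):dx=-4,dy=-8->C; (8,9):dx=-8,dy=+2->D; (8,10):dx=-2,dy=-3->C
  (9,10):dx=+6,dy=-5->D
Step 2: C = 34, D = 11, total pairs = 45.
Step 3: tau = (C - D)/(n(n-1)/2) = (34 - 11)/45 = 0.511111.
Step 4: Exact two-sided p-value (enumerate n! = 3628800 permutations of y under H0): p = 0.046623.
Step 5: alpha = 0.1. reject H0.

tau_b = 0.5111 (C=34, D=11), p = 0.046623, reject H0.


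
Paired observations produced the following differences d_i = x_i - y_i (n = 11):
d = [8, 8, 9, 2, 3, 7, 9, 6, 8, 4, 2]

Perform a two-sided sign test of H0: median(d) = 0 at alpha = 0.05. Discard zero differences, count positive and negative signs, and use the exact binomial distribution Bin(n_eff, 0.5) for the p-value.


Step 1: Discard zero differences. Original n = 11; n_eff = number of nonzero differences = 11.
Nonzero differences (with sign): +8, +8, +9, +2, +3, +7, +9, +6, +8, +4, +2
Step 2: Count signs: positive = 11, negative = 0.
Step 3: Under H0: P(positive) = 0.5, so the number of positives S ~ Bin(11, 0.5).
Step 4: Two-sided exact p-value = sum of Bin(11,0.5) probabilities at or below the observed probability = 0.000977.
Step 5: alpha = 0.05. reject H0.

n_eff = 11, pos = 11, neg = 0, p = 0.000977, reject H0.


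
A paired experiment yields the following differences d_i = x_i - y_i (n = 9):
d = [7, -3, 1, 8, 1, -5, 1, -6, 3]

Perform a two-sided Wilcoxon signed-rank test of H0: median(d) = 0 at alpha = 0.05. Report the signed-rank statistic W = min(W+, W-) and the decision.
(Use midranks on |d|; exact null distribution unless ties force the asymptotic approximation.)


Step 1: Drop any zero differences (none here) and take |d_i|.
|d| = [7, 3, 1, 8, 1, 5, 1, 6, 3]
Step 2: Midrank |d_i| (ties get averaged ranks).
ranks: |7|->8, |3|->4.5, |1|->2, |8|->9, |1|->2, |5|->6, |1|->2, |6|->7, |3|->4.5
Step 3: Attach original signs; sum ranks with positive sign and with negative sign.
W+ = 8 + 2 + 9 + 2 + 2 + 4.5 = 27.5
W- = 4.5 + 6 + 7 = 17.5
(Check: W+ + W- = 45 should equal n(n+1)/2 = 45.)
Step 4: Test statistic W = min(W+, W-) = 17.5.
Step 5: Ties in |d|, so use the tie-corrected normal approximation.
        E[W] = n(n+1)/4 = 9*10/4 = 22.5.
        Tie groups: |d|=1 (t=3), |d|=3 (t=2); sum(t^3 - t) = 30.
        Var[W] = n(n+1)(2n+1)/24 - sum(t^3-t)/48 = 1710/24 - 30/48 = 70.625.
        z = (W - E[W]) / sqrt(Var[W]) = (17.5 - 22.5) / 8.4039 = -0.5950.
        Two-sided p = 2*Phi(z) = 0.551867.
Step 6: alpha = 0.05. fail to reject H0.

W+ = 27.5, W- = 17.5, W = min = 17.5, p = 0.551867, fail to reject H0.


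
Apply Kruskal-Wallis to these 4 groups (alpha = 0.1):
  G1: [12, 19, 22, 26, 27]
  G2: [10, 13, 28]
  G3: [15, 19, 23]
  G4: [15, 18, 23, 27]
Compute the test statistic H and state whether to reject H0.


Step 1: Combine all N = 15 observations and assign midranks.
sorted (value, group, rank): (10,G2,1), (12,G1,2), (13,G2,3), (15,G3,4.5), (15,G4,4.5), (18,G4,6), (19,G1,7.5), (19,G3,7.5), (22,G1,9), (23,G3,10.5), (23,G4,10.5), (26,G1,12), (27,G1,13.5), (27,G4,13.5), (28,G2,15)
Step 2: Sum ranks within each group.
R_1 = 44 (n_1 = 5)
R_2 = 19 (n_2 = 3)
R_3 = 22.5 (n_3 = 3)
R_4 = 34.5 (n_4 = 4)
Step 3: H = 12/(N(N+1)) * sum(R_i^2/n_i) - 3(N+1)
     = 12/(15*16) * (44^2/5 + 19^2/3 + 22.5^2/3 + 34.5^2/4) - 3*16
     = 0.050000 * 973.846 - 48
     = 0.692292.
Step 4: Ties present; correction factor C = 1 - 24/(15^3 - 15) = 0.992857. Corrected H = 0.692292 / 0.992857 = 0.697272.
Step 5: Under H0, H ~ chi^2(3); p-value = 0.873845.
Step 6: alpha = 0.1. fail to reject H0.

H = 0.6973, df = 3, p = 0.873845, fail to reject H0.


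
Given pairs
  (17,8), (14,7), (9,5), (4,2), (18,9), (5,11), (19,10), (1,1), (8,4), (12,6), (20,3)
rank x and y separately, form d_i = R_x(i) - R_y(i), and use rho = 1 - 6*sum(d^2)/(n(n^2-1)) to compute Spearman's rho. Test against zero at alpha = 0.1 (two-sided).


Step 1: Rank x and y separately (midranks; no ties here).
rank(x): 17->8, 14->7, 9->5, 4->2, 18->9, 5->3, 19->10, 1->1, 8->4, 12->6, 20->11
rank(y): 8->8, 7->7, 5->5, 2->2, 9->9, 11->11, 10->10, 1->1, 4->4, 6->6, 3->3
Step 2: d_i = R_x(i) - R_y(i); compute d_i^2.
  (8-8)^2=0, (7-7)^2=0, (5-5)^2=0, (2-2)^2=0, (9-9)^2=0, (3-11)^2=64, (10-10)^2=0, (1-1)^2=0, (4-4)^2=0, (6-6)^2=0, (11-3)^2=64
sum(d^2) = 128.
Step 3: rho = 1 - 6*128 / (11*(11^2 - 1)) = 1 - 768/1320 = 0.418182.
Step 4: Under H0, t = rho * sqrt((n-2)/(1-rho^2)) = 1.3811 ~ t(9).
Step 5: Two-sided p-value from the t-distribution with 9 df = 0.200570.
Step 6: alpha = 0.1. fail to reject H0.

rho = 0.4182, p = 0.200570, fail to reject H0 at alpha = 0.1.


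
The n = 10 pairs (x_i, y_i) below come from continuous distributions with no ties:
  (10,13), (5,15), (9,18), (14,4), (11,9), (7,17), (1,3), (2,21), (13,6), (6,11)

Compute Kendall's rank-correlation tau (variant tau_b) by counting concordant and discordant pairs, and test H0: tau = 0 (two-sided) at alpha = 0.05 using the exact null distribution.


Step 1: Enumerate the 45 unordered pairs (i,j) with i<j and classify each by sign(x_j-x_i) * sign(y_j-y_i).
  (1,2):dx=-5,dy=+2->D; (1,3):dx=-1,dy=+5->D; (1,4):dx=+4,dy=-9->D; (1,5):dx=+1,dy=-4->D
  (1,6):dx=-3,dy=+4->D; (1,7):dx=-9,dy=-10->C; (1,8):dx=-8,dy=+8->D; (1,9):dx=+3,dy=-7->D
  (1,10):dx=-4,dy=-2->C; (2,3):dx=+4,dy=+3->C; (2,4):dx=+9,dy=-11->D; (2,5):dx=+6,dy=-6->D
  (2,6):dx=+2,dy=+2->C; (2,7):dx=-4,dy=-12->C; (2,8):dx=-3,dy=+6->D; (2,9):dx=+8,dy=-9->D
  (2,10):dx=+1,dy=-4->D; (3,4):dx=+5,dy=-14->D; (3,5):dx=+2,dy=-9->D; (3,6):dx=-2,dy=-1->C
  (3,7):dx=-8,dy=-15->C; (3,8):dx=-7,dy=+3->D; (3,9):dx=+4,dy=-12->D; (3,10):dx=-3,dy=-7->C
  (4,5):dx=-3,dy=+5->D; (4,6):dx=-7,dy=+13->D; (4,7):dx=-13,dy=-1->C; (4,8):dx=-12,dy=+17->D
  (4,9):dx=-1,dy=+2->D; (4,10):dx=-8,dy=+7->D; (5,6):dx=-4,dy=+8->D; (5,7):dx=-10,dy=-6->C
  (5,8):dx=-9,dy=+12->D; (5,9):dx=+2,dy=-3->D; (5,10):dx=-5,dy=+2->D; (6,7):dx=-6,dy=-14->C
  (6,8):dx=-5,dy=+4->D; (6,9):dx=+6,dy=-11->D; (6,10):dx=-1,dy=-6->C; (7,8):dx=+1,dy=+18->C
  (7,9):dx=+12,dy=+3->C; (7,10):dx=+5,dy=+8->C; (8,9):dx=+11,dy=-15->D; (8,10):dx=+4,dy=-10->D
  (9,10):dx=-7,dy=+5->D
Step 2: C = 15, D = 30, total pairs = 45.
Step 3: tau = (C - D)/(n(n-1)/2) = (15 - 30)/45 = -0.333333.
Step 4: Exact two-sided p-value (enumerate n! = 3628800 permutations of y under H0): p = 0.216373.
Step 5: alpha = 0.05. fail to reject H0.

tau_b = -0.3333 (C=15, D=30), p = 0.216373, fail to reject H0.


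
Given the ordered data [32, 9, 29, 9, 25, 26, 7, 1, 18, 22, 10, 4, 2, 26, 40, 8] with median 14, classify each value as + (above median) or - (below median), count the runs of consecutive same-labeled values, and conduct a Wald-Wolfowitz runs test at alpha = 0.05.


Step 1: Compute median = 14; label A = above, B = below.
Labels in order: ABABAABBAABBBAAB  (n_A = 8, n_B = 8)
Step 2: Count runs R = 10.
Step 3: Under H0 (random ordering), E[R] = 2*n_A*n_B/(n_A+n_B) + 1 = 2*8*8/16 + 1 = 9.0000.
        Var[R] = 2*n_A*n_B*(2*n_A*n_B - n_A - n_B) / ((n_A+n_B)^2 * (n_A+n_B-1)) = 14336/3840 = 3.7333.
        SD[R] = 1.9322.
Step 4: Continuity-corrected z = (R - 0.5 - E[R]) / SD[R] = (10 - 0.5 - 9.0000) / 1.9322 = 0.2588.
Step 5: Two-sided p-value via normal approximation = 2*(1 - Phi(|z|)) = 0.795809.
Step 6: alpha = 0.05. fail to reject H0.

R = 10, z = 0.2588, p = 0.795809, fail to reject H0.


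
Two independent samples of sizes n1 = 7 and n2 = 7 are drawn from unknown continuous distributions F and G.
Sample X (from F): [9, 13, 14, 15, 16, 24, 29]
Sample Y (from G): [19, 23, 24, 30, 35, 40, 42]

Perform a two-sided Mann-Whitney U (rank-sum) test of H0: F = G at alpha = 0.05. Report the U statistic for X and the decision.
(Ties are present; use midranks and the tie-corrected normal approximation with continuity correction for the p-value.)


Step 1: Combine and sort all 14 observations; assign midranks.
sorted (value, group): (9,X), (13,X), (14,X), (15,X), (16,X), (19,Y), (23,Y), (24,X), (24,Y), (29,X), (30,Y), (35,Y), (40,Y), (42,Y)
ranks: 9->1, 13->2, 14->3, 15->4, 16->5, 19->6, 23->7, 24->8.5, 24->8.5, 29->10, 30->11, 35->12, 40->13, 42->14
Step 2: Rank sum for X: R1 = 1 + 2 + 3 + 4 + 5 + 8.5 + 10 = 33.5.
Step 3: U_X = R1 - n1(n1+1)/2 = 33.5 - 7*8/2 = 33.5 - 28 = 5.5.
       U_Y = n1*n2 - U_X = 49 - 5.5 = 43.5.
Step 4: Ties are present, so use the tie-corrected normal approximation (with continuity correction) for the p-value.
Step 5: p-value = 0.017960; compare to alpha = 0.05. reject H0.

U_X = 5.5, p = 0.017960, reject H0 at alpha = 0.05.


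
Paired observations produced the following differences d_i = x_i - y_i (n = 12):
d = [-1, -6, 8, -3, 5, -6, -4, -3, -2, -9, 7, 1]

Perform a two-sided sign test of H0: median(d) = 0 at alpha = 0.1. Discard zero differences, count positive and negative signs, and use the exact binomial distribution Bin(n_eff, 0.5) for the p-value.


Step 1: Discard zero differences. Original n = 12; n_eff = number of nonzero differences = 12.
Nonzero differences (with sign): -1, -6, +8, -3, +5, -6, -4, -3, -2, -9, +7, +1
Step 2: Count signs: positive = 4, negative = 8.
Step 3: Under H0: P(positive) = 0.5, so the number of positives S ~ Bin(12, 0.5).
Step 4: Two-sided exact p-value = sum of Bin(12,0.5) probabilities at or below the observed probability = 0.387695.
Step 5: alpha = 0.1. fail to reject H0.

n_eff = 12, pos = 4, neg = 8, p = 0.387695, fail to reject H0.


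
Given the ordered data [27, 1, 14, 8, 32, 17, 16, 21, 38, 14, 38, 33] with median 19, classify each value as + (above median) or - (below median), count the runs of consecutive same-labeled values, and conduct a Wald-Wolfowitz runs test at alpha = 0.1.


Step 1: Compute median = 19; label A = above, B = below.
Labels in order: ABBBABBAABAA  (n_A = 6, n_B = 6)
Step 2: Count runs R = 7.
Step 3: Under H0 (random ordering), E[R] = 2*n_A*n_B/(n_A+n_B) + 1 = 2*6*6/12 + 1 = 7.0000.
        Var[R] = 2*n_A*n_B*(2*n_A*n_B - n_A - n_B) / ((n_A+n_B)^2 * (n_A+n_B-1)) = 4320/1584 = 2.7273.
        SD[R] = 1.6514.
Step 4: R = E[R], so z = 0 with no continuity correction.
Step 5: Two-sided p-value via normal approximation = 2*(1 - Phi(|z|)) = 1.000000.
Step 6: alpha = 0.1. fail to reject H0.

R = 7, z = 0.0000, p = 1.000000, fail to reject H0.


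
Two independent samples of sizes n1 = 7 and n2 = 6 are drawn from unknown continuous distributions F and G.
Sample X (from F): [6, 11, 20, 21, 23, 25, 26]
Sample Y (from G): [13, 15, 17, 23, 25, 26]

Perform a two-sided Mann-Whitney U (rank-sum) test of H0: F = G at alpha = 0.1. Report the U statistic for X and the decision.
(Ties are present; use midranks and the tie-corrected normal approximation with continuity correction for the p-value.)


Step 1: Combine and sort all 13 observations; assign midranks.
sorted (value, group): (6,X), (11,X), (13,Y), (15,Y), (17,Y), (20,X), (21,X), (23,X), (23,Y), (25,X), (25,Y), (26,X), (26,Y)
ranks: 6->1, 11->2, 13->3, 15->4, 17->5, 20->6, 21->7, 23->8.5, 23->8.5, 25->10.5, 25->10.5, 26->12.5, 26->12.5
Step 2: Rank sum for X: R1 = 1 + 2 + 6 + 7 + 8.5 + 10.5 + 12.5 = 47.5.
Step 3: U_X = R1 - n1(n1+1)/2 = 47.5 - 7*8/2 = 47.5 - 28 = 19.5.
       U_Y = n1*n2 - U_X = 42 - 19.5 = 22.5.
Step 4: Ties are present, so use the tie-corrected normal approximation (with continuity correction) for the p-value.
Step 5: p-value = 0.885935; compare to alpha = 0.1. fail to reject H0.

U_X = 19.5, p = 0.885935, fail to reject H0 at alpha = 0.1.


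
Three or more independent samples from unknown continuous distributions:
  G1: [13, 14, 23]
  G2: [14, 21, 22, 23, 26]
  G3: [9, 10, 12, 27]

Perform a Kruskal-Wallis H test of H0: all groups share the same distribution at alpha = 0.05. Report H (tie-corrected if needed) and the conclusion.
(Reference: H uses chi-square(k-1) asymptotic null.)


Step 1: Combine all N = 12 observations and assign midranks.
sorted (value, group, rank): (9,G3,1), (10,G3,2), (12,G3,3), (13,G1,4), (14,G1,5.5), (14,G2,5.5), (21,G2,7), (22,G2,8), (23,G1,9.5), (23,G2,9.5), (26,G2,11), (27,G3,12)
Step 2: Sum ranks within each group.
R_1 = 19 (n_1 = 3)
R_2 = 41 (n_2 = 5)
R_3 = 18 (n_3 = 4)
Step 3: H = 12/(N(N+1)) * sum(R_i^2/n_i) - 3(N+1)
     = 12/(12*13) * (19^2/3 + 41^2/5 + 18^2/4) - 3*13
     = 0.076923 * 537.533 - 39
     = 2.348718.
Step 4: Ties present; correction factor C = 1 - 12/(12^3 - 12) = 0.993007. Corrected H = 2.348718 / 0.993007 = 2.365258.
Step 5: Under H0, H ~ chi^2(2); p-value = 0.306472.
Step 6: alpha = 0.05. fail to reject H0.

H = 2.3653, df = 2, p = 0.306472, fail to reject H0.


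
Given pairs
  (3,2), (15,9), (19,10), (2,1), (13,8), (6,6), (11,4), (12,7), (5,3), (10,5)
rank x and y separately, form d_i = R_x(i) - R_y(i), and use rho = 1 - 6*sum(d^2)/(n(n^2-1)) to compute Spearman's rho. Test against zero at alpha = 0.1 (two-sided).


Step 1: Rank x and y separately (midranks; no ties here).
rank(x): 3->2, 15->9, 19->10, 2->1, 13->8, 6->4, 11->6, 12->7, 5->3, 10->5
rank(y): 2->2, 9->9, 10->10, 1->1, 8->8, 6->6, 4->4, 7->7, 3->3, 5->5
Step 2: d_i = R_x(i) - R_y(i); compute d_i^2.
  (2-2)^2=0, (9-9)^2=0, (10-10)^2=0, (1-1)^2=0, (8-8)^2=0, (4-6)^2=4, (6-4)^2=4, (7-7)^2=0, (3-3)^2=0, (5-5)^2=0
sum(d^2) = 8.
Step 3: rho = 1 - 6*8 / (10*(10^2 - 1)) = 1 - 48/990 = 0.951515.
Step 4: Under H0, t = rho * sqrt((n-2)/(1-rho^2)) = 8.7493 ~ t(8).
Step 5: Two-sided p-value from the t-distribution with 8 df = 0.000023.
Step 6: alpha = 0.1. reject H0.

rho = 0.9515, p = 0.000023, reject H0 at alpha = 0.1.


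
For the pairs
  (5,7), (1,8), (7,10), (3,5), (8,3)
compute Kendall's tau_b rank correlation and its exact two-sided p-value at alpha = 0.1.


Step 1: Enumerate the 10 unordered pairs (i,j) with i<j and classify each by sign(x_j-x_i) * sign(y_j-y_i).
  (1,2):dx=-4,dy=+1->D; (1,3):dx=+2,dy=+3->C; (1,4):dx=-2,dy=-2->C; (1,5):dx=+3,dy=-4->D
  (2,3):dx=+6,dy=+2->C; (2,4):dx=+2,dy=-3->D; (2,5):dx=+7,dy=-5->D; (3,4):dx=-4,dy=-5->C
  (3,5):dx=+1,dy=-7->D; (4,5):dx=+5,dy=-2->D
Step 2: C = 4, D = 6, total pairs = 10.
Step 3: tau = (C - D)/(n(n-1)/2) = (4 - 6)/10 = -0.200000.
Step 4: Exact two-sided p-value (enumerate n! = 120 permutations of y under H0): p = 0.816667.
Step 5: alpha = 0.1. fail to reject H0.

tau_b = -0.2000 (C=4, D=6), p = 0.816667, fail to reject H0.


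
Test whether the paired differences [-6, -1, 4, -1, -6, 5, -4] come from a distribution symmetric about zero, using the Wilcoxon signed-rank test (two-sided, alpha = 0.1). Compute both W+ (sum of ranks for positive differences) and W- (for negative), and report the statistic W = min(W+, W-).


Step 1: Drop any zero differences (none here) and take |d_i|.
|d| = [6, 1, 4, 1, 6, 5, 4]
Step 2: Midrank |d_i| (ties get averaged ranks).
ranks: |6|->6.5, |1|->1.5, |4|->3.5, |1|->1.5, |6|->6.5, |5|->5, |4|->3.5
Step 3: Attach original signs; sum ranks with positive sign and with negative sign.
W+ = 3.5 + 5 = 8.5
W- = 6.5 + 1.5 + 1.5 + 6.5 + 3.5 = 19.5
(Check: W+ + W- = 28 should equal n(n+1)/2 = 28.)
Step 4: Test statistic W = min(W+, W-) = 8.5.
Step 5: Ties in |d|, so use the tie-corrected normal approximation.
        E[W] = n(n+1)/4 = 7*8/4 = 14.
        Tie groups: |d|=1 (t=2), |d|=4 (t=2), |d|=6 (t=2); sum(t^3 - t) = 18.
        Var[W] = n(n+1)(2n+1)/24 - sum(t^3-t)/48 = 840/24 - 18/48 = 34.625.
        z = (W - E[W]) / sqrt(Var[W]) = (8.5 - 14) / 5.8843 = -0.9347.
        Two-sided p = 2*Phi(z) = 0.349948.
Step 6: alpha = 0.1. fail to reject H0.

W+ = 8.5, W- = 19.5, W = min = 8.5, p = 0.349948, fail to reject H0.


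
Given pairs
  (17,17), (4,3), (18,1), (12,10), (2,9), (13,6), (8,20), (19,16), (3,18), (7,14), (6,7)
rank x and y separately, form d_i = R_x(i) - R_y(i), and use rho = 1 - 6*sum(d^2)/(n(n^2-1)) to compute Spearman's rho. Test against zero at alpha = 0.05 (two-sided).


Step 1: Rank x and y separately (midranks; no ties here).
rank(x): 17->9, 4->3, 18->10, 12->7, 2->1, 13->8, 8->6, 19->11, 3->2, 7->5, 6->4
rank(y): 17->9, 3->2, 1->1, 10->6, 9->5, 6->3, 20->11, 16->8, 18->10, 14->7, 7->4
Step 2: d_i = R_x(i) - R_y(i); compute d_i^2.
  (9-9)^2=0, (3-2)^2=1, (10-1)^2=81, (7-6)^2=1, (1-5)^2=16, (8-3)^2=25, (6-11)^2=25, (11-8)^2=9, (2-10)^2=64, (5-7)^2=4, (4-4)^2=0
sum(d^2) = 226.
Step 3: rho = 1 - 6*226 / (11*(11^2 - 1)) = 1 - 1356/1320 = -0.027273.
Step 4: Under H0, t = rho * sqrt((n-2)/(1-rho^2)) = -0.0818 ~ t(9).
Step 5: Two-sided p-value from the t-distribution with 9 df = 0.936558.
Step 6: alpha = 0.05. fail to reject H0.

rho = -0.0273, p = 0.936558, fail to reject H0 at alpha = 0.05.


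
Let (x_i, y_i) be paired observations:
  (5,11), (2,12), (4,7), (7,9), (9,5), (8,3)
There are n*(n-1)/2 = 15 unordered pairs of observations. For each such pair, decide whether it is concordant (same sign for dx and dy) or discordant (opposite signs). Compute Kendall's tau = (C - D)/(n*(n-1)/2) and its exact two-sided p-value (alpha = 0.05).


Step 1: Enumerate the 15 unordered pairs (i,j) with i<j and classify each by sign(x_j-x_i) * sign(y_j-y_i).
  (1,2):dx=-3,dy=+1->D; (1,3):dx=-1,dy=-4->C; (1,4):dx=+2,dy=-2->D; (1,5):dx=+4,dy=-6->D
  (1,6):dx=+3,dy=-8->D; (2,3):dx=+2,dy=-5->D; (2,4):dx=+5,dy=-3->D; (2,5):dx=+7,dy=-7->D
  (2,6):dx=+6,dy=-9->D; (3,4):dx=+3,dy=+2->C; (3,5):dx=+5,dy=-2->D; (3,6):dx=+4,dy=-4->D
  (4,5):dx=+2,dy=-4->D; (4,6):dx=+1,dy=-6->D; (5,6):dx=-1,dy=-2->C
Step 2: C = 3, D = 12, total pairs = 15.
Step 3: tau = (C - D)/(n(n-1)/2) = (3 - 12)/15 = -0.600000.
Step 4: Exact two-sided p-value (enumerate n! = 720 permutations of y under H0): p = 0.136111.
Step 5: alpha = 0.05. fail to reject H0.

tau_b = -0.6000 (C=3, D=12), p = 0.136111, fail to reject H0.


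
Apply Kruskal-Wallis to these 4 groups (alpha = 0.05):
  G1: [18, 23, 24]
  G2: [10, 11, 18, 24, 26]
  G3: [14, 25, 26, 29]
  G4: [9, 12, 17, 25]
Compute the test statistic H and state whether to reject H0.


Step 1: Combine all N = 16 observations and assign midranks.
sorted (value, group, rank): (9,G4,1), (10,G2,2), (11,G2,3), (12,G4,4), (14,G3,5), (17,G4,6), (18,G1,7.5), (18,G2,7.5), (23,G1,9), (24,G1,10.5), (24,G2,10.5), (25,G3,12.5), (25,G4,12.5), (26,G2,14.5), (26,G3,14.5), (29,G3,16)
Step 2: Sum ranks within each group.
R_1 = 27 (n_1 = 3)
R_2 = 37.5 (n_2 = 5)
R_3 = 48 (n_3 = 4)
R_4 = 23.5 (n_4 = 4)
Step 3: H = 12/(N(N+1)) * sum(R_i^2/n_i) - 3(N+1)
     = 12/(16*17) * (27^2/3 + 37.5^2/5 + 48^2/4 + 23.5^2/4) - 3*17
     = 0.044118 * 1238.31 - 51
     = 3.631434.
Step 4: Ties present; correction factor C = 1 - 24/(16^3 - 16) = 0.994118. Corrected H = 3.631434 / 0.994118 = 3.652922.
Step 5: Under H0, H ~ chi^2(3); p-value = 0.301464.
Step 6: alpha = 0.05. fail to reject H0.

H = 3.6529, df = 3, p = 0.301464, fail to reject H0.


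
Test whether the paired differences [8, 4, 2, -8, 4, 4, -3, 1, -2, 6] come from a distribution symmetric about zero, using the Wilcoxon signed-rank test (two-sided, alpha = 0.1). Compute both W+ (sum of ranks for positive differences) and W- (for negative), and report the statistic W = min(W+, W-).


Step 1: Drop any zero differences (none here) and take |d_i|.
|d| = [8, 4, 2, 8, 4, 4, 3, 1, 2, 6]
Step 2: Midrank |d_i| (ties get averaged ranks).
ranks: |8|->9.5, |4|->6, |2|->2.5, |8|->9.5, |4|->6, |4|->6, |3|->4, |1|->1, |2|->2.5, |6|->8
Step 3: Attach original signs; sum ranks with positive sign and with negative sign.
W+ = 9.5 + 6 + 2.5 + 6 + 6 + 1 + 8 = 39
W- = 9.5 + 4 + 2.5 = 16
(Check: W+ + W- = 55 should equal n(n+1)/2 = 55.)
Step 4: Test statistic W = min(W+, W-) = 16.
Step 5: Ties in |d|, so use the tie-corrected normal approximation.
        E[W] = n(n+1)/4 = 10*11/4 = 27.5.
        Tie groups: |d|=2 (t=2), |d|=4 (t=3), |d|=8 (t=2); sum(t^3 - t) = 36.
        Var[W] = n(n+1)(2n+1)/24 - sum(t^3-t)/48 = 2310/24 - 36/48 = 95.5.
        z = (W - E[W]) / sqrt(Var[W]) = (16 - 27.5) / 9.7724 = -1.1768.
        Two-sided p = 2*Phi(z) = 0.239282.
Step 6: alpha = 0.1. fail to reject H0.

W+ = 39, W- = 16, W = min = 16, p = 0.239282, fail to reject H0.


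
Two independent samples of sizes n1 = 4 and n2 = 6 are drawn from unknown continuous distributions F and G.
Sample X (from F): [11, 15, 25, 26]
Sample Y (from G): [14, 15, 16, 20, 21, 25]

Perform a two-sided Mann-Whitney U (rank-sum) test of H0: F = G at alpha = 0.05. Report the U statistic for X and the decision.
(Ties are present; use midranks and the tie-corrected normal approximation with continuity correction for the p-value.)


Step 1: Combine and sort all 10 observations; assign midranks.
sorted (value, group): (11,X), (14,Y), (15,X), (15,Y), (16,Y), (20,Y), (21,Y), (25,X), (25,Y), (26,X)
ranks: 11->1, 14->2, 15->3.5, 15->3.5, 16->5, 20->6, 21->7, 25->8.5, 25->8.5, 26->10
Step 2: Rank sum for X: R1 = 1 + 3.5 + 8.5 + 10 = 23.
Step 3: U_X = R1 - n1(n1+1)/2 = 23 - 4*5/2 = 23 - 10 = 13.
       U_Y = n1*n2 - U_X = 24 - 13 = 11.
Step 4: Ties are present, so use the tie-corrected normal approximation (with continuity correction) for the p-value.
Step 5: p-value = 0.914589; compare to alpha = 0.05. fail to reject H0.

U_X = 13, p = 0.914589, fail to reject H0 at alpha = 0.05.


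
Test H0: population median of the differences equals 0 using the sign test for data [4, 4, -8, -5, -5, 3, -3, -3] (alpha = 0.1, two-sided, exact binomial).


Step 1: Discard zero differences. Original n = 8; n_eff = number of nonzero differences = 8.
Nonzero differences (with sign): +4, +4, -8, -5, -5, +3, -3, -3
Step 2: Count signs: positive = 3, negative = 5.
Step 3: Under H0: P(positive) = 0.5, so the number of positives S ~ Bin(8, 0.5).
Step 4: Two-sided exact p-value = sum of Bin(8,0.5) probabilities at or below the observed probability = 0.726562.
Step 5: alpha = 0.1. fail to reject H0.

n_eff = 8, pos = 3, neg = 5, p = 0.726562, fail to reject H0.


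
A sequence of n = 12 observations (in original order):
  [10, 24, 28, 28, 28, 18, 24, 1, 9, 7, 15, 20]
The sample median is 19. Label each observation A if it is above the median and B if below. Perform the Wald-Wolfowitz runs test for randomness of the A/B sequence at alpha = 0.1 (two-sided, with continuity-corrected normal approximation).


Step 1: Compute median = 19; label A = above, B = below.
Labels in order: BAAAABABBBBA  (n_A = 6, n_B = 6)
Step 2: Count runs R = 6.
Step 3: Under H0 (random ordering), E[R] = 2*n_A*n_B/(n_A+n_B) + 1 = 2*6*6/12 + 1 = 7.0000.
        Var[R] = 2*n_A*n_B*(2*n_A*n_B - n_A - n_B) / ((n_A+n_B)^2 * (n_A+n_B-1)) = 4320/1584 = 2.7273.
        SD[R] = 1.6514.
Step 4: Continuity-corrected z = (R + 0.5 - E[R]) / SD[R] = (6 + 0.5 - 7.0000) / 1.6514 = -0.3028.
Step 5: Two-sided p-value via normal approximation = 2*(1 - Phi(|z|)) = 0.762069.
Step 6: alpha = 0.1. fail to reject H0.

R = 6, z = -0.3028, p = 0.762069, fail to reject H0.


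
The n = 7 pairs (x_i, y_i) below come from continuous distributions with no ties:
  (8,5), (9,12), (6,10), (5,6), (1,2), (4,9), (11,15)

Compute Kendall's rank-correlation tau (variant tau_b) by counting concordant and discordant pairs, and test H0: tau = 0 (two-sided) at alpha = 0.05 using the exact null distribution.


Step 1: Enumerate the 21 unordered pairs (i,j) with i<j and classify each by sign(x_j-x_i) * sign(y_j-y_i).
  (1,2):dx=+1,dy=+7->C; (1,3):dx=-2,dy=+5->D; (1,4):dx=-3,dy=+1->D; (1,5):dx=-7,dy=-3->C
  (1,6):dx=-4,dy=+4->D; (1,7):dx=+3,dy=+10->C; (2,3):dx=-3,dy=-2->C; (2,4):dx=-4,dy=-6->C
  (2,5):dx=-8,dy=-10->C; (2,6):dx=-5,dy=-3->C; (2,7):dx=+2,dy=+3->C; (3,4):dx=-1,dy=-4->C
  (3,5):dx=-5,dy=-8->C; (3,6):dx=-2,dy=-1->C; (3,7):dx=+5,dy=+5->C; (4,5):dx=-4,dy=-4->C
  (4,6):dx=-1,dy=+3->D; (4,7):dx=+6,dy=+9->C; (5,6):dx=+3,dy=+7->C; (5,7):dx=+10,dy=+13->C
  (6,7):dx=+7,dy=+6->C
Step 2: C = 17, D = 4, total pairs = 21.
Step 3: tau = (C - D)/(n(n-1)/2) = (17 - 4)/21 = 0.619048.
Step 4: Exact two-sided p-value (enumerate n! = 5040 permutations of y under H0): p = 0.069048.
Step 5: alpha = 0.05. fail to reject H0.

tau_b = 0.6190 (C=17, D=4), p = 0.069048, fail to reject H0.


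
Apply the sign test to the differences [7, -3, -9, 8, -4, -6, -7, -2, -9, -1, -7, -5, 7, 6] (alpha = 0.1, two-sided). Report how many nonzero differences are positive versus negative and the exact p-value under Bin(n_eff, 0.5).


Step 1: Discard zero differences. Original n = 14; n_eff = number of nonzero differences = 14.
Nonzero differences (with sign): +7, -3, -9, +8, -4, -6, -7, -2, -9, -1, -7, -5, +7, +6
Step 2: Count signs: positive = 4, negative = 10.
Step 3: Under H0: P(positive) = 0.5, so the number of positives S ~ Bin(14, 0.5).
Step 4: Two-sided exact p-value = sum of Bin(14,0.5) probabilities at or below the observed probability = 0.179565.
Step 5: alpha = 0.1. fail to reject H0.

n_eff = 14, pos = 4, neg = 10, p = 0.179565, fail to reject H0.


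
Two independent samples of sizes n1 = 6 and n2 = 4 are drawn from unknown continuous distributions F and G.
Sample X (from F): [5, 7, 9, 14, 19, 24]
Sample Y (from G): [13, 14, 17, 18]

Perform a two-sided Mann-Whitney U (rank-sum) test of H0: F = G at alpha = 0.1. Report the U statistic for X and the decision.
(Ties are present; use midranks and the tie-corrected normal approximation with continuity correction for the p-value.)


Step 1: Combine and sort all 10 observations; assign midranks.
sorted (value, group): (5,X), (7,X), (9,X), (13,Y), (14,X), (14,Y), (17,Y), (18,Y), (19,X), (24,X)
ranks: 5->1, 7->2, 9->3, 13->4, 14->5.5, 14->5.5, 17->7, 18->8, 19->9, 24->10
Step 2: Rank sum for X: R1 = 1 + 2 + 3 + 5.5 + 9 + 10 = 30.5.
Step 3: U_X = R1 - n1(n1+1)/2 = 30.5 - 6*7/2 = 30.5 - 21 = 9.5.
       U_Y = n1*n2 - U_X = 24 - 9.5 = 14.5.
Step 4: Ties are present, so use the tie-corrected normal approximation (with continuity correction) for the p-value.
Step 5: p-value = 0.668870; compare to alpha = 0.1. fail to reject H0.

U_X = 9.5, p = 0.668870, fail to reject H0 at alpha = 0.1.
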